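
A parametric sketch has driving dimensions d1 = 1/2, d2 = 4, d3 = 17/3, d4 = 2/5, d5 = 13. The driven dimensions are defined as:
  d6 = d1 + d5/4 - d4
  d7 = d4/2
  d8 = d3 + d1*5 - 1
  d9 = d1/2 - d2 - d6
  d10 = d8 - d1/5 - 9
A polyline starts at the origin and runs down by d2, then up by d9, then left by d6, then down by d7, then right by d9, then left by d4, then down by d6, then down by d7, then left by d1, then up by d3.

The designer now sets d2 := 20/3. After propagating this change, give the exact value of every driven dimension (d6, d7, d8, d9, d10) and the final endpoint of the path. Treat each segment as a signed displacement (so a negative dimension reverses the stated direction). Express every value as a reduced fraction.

d6 = 67/20
d7 = 1/5
d8 = 43/6
d9 = -293/30
d10 = -29/15
endpoint = (-841/60, -871/60)

Apply edit: d2 := 20/3
  d6 = d1 + d5/4 - d4 = 67/20
  d7 = d4/2 = 1/5
  d8 = d3 + d1*5 - 1 = 43/6
  d9 = d1/2 - d2 - d6 = -293/30
  d10 = d8 - d1/5 - 9 = -29/15
Walk from origin (0, 0):
  seg 1: down by d2 = 20/3 → (0, -20/3)
  seg 2: up by d9 = -293/30 → (0, -493/30)
  seg 3: left by d6 = 67/20 → (-67/20, -493/30)
  seg 4: down by d7 = 1/5 → (-67/20, -499/30)
  seg 5: right by d9 = -293/30 → (-787/60, -499/30)
  seg 6: left by d4 = 2/5 → (-811/60, -499/30)
  seg 7: down by d6 = 67/20 → (-811/60, -1199/60)
  seg 8: down by d7 = 1/5 → (-811/60, -1211/60)
  seg 9: left by d1 = 1/2 → (-841/60, -1211/60)
  seg 10: up by d3 = 17/3 → (-841/60, -871/60)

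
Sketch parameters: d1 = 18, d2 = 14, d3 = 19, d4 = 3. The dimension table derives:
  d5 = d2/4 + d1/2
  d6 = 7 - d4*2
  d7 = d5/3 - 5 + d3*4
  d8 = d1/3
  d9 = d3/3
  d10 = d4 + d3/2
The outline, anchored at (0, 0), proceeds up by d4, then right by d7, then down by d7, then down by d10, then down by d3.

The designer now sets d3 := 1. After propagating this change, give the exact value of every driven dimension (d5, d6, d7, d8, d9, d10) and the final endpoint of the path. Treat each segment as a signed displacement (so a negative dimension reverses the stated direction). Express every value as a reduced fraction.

d5 = 25/2
d6 = 1
d7 = 19/6
d8 = 6
d9 = 1/3
d10 = 7/2
endpoint = (19/6, -14/3)

Apply edit: d3 := 1
  d5 = d2/4 + d1/2 = 25/2
  d6 = 7 - d4*2 = 1
  d7 = d5/3 - 5 + d3*4 = 19/6
  d8 = d1/3 = 6
  d9 = d3/3 = 1/3
  d10 = d4 + d3/2 = 7/2
Walk from origin (0, 0):
  seg 1: up by d4 = 3 → (0, 3)
  seg 2: right by d7 = 19/6 → (19/6, 3)
  seg 3: down by d7 = 19/6 → (19/6, -1/6)
  seg 4: down by d10 = 7/2 → (19/6, -11/3)
  seg 5: down by d3 = 1 → (19/6, -14/3)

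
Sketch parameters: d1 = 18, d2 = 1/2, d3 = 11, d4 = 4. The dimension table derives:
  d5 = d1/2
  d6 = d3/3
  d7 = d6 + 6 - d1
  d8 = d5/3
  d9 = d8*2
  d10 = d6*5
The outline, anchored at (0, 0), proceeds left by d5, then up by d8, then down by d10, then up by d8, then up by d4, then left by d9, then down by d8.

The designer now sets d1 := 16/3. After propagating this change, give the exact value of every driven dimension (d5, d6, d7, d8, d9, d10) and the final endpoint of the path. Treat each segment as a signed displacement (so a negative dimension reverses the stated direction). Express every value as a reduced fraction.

d5 = 8/3
d6 = 11/3
d7 = 13/3
d8 = 8/9
d9 = 16/9
d10 = 55/3
endpoint = (-40/9, -121/9)

Apply edit: d1 := 16/3
  d5 = d1/2 = 8/3
  d6 = d3/3 = 11/3
  d7 = d6 + 6 - d1 = 13/3
  d8 = d5/3 = 8/9
  d9 = d8*2 = 16/9
  d10 = d6*5 = 55/3
Walk from origin (0, 0):
  seg 1: left by d5 = 8/3 → (-8/3, 0)
  seg 2: up by d8 = 8/9 → (-8/3, 8/9)
  seg 3: down by d10 = 55/3 → (-8/3, -157/9)
  seg 4: up by d8 = 8/9 → (-8/3, -149/9)
  seg 5: up by d4 = 4 → (-8/3, -113/9)
  seg 6: left by d9 = 16/9 → (-40/9, -113/9)
  seg 7: down by d8 = 8/9 → (-40/9, -121/9)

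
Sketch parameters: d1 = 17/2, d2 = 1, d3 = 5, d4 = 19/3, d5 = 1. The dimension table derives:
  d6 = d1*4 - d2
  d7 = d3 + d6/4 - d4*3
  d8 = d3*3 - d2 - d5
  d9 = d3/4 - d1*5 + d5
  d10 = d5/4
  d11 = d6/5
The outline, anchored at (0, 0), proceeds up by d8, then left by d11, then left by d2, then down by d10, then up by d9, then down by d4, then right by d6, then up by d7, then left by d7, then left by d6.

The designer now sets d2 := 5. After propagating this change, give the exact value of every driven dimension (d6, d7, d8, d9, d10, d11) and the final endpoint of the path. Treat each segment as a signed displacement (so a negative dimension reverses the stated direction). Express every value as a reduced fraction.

Apply edit: d2 := 5
  d6 = d1*4 - d2 = 29
  d7 = d3 + d6/4 - d4*3 = -27/4
  d8 = d3*3 - d2 - d5 = 9
  d9 = d3/4 - d1*5 + d5 = -161/4
  d10 = d5/4 = 1/4
  d11 = d6/5 = 29/5
Walk from origin (0, 0):
  seg 1: up by d8 = 9 → (0, 9)
  seg 2: left by d11 = 29/5 → (-29/5, 9)
  seg 3: left by d2 = 5 → (-54/5, 9)
  seg 4: down by d10 = 1/4 → (-54/5, 35/4)
  seg 5: up by d9 = -161/4 → (-54/5, -63/2)
  seg 6: down by d4 = 19/3 → (-54/5, -227/6)
  seg 7: right by d6 = 29 → (91/5, -227/6)
  seg 8: up by d7 = -27/4 → (91/5, -535/12)
  seg 9: left by d7 = -27/4 → (499/20, -535/12)
  seg 10: left by d6 = 29 → (-81/20, -535/12)

d6 = 29
d7 = -27/4
d8 = 9
d9 = -161/4
d10 = 1/4
d11 = 29/5
endpoint = (-81/20, -535/12)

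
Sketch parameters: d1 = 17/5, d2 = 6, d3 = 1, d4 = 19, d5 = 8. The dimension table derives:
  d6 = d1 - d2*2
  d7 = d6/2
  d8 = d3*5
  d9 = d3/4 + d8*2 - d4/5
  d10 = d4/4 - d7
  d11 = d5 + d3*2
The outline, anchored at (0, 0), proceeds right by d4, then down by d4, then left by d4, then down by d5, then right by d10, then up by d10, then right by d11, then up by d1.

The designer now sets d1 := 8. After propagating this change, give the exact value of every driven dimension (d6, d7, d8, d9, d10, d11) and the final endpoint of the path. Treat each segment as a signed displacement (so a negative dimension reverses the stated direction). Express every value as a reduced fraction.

Apply edit: d1 := 8
  d6 = d1 - d2*2 = -4
  d7 = d6/2 = -2
  d8 = d3*5 = 5
  d9 = d3/4 + d8*2 - d4/5 = 129/20
  d10 = d4/4 - d7 = 27/4
  d11 = d5 + d3*2 = 10
Walk from origin (0, 0):
  seg 1: right by d4 = 19 → (19, 0)
  seg 2: down by d4 = 19 → (19, -19)
  seg 3: left by d4 = 19 → (0, -19)
  seg 4: down by d5 = 8 → (0, -27)
  seg 5: right by d10 = 27/4 → (27/4, -27)
  seg 6: up by d10 = 27/4 → (27/4, -81/4)
  seg 7: right by d11 = 10 → (67/4, -81/4)
  seg 8: up by d1 = 8 → (67/4, -49/4)

d6 = -4
d7 = -2
d8 = 5
d9 = 129/20
d10 = 27/4
d11 = 10
endpoint = (67/4, -49/4)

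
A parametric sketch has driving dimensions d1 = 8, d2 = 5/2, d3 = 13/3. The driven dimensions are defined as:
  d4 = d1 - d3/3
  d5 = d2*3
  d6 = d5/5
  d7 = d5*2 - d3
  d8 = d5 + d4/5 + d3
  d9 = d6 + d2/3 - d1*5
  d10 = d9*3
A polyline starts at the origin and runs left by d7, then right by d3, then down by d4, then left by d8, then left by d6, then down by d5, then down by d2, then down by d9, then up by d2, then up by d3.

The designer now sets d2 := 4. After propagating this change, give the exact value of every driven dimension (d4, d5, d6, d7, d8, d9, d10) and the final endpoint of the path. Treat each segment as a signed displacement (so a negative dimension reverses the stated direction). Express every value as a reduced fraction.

Apply edit: d2 := 4
  d4 = d1 - d3/3 = 59/9
  d5 = d2*3 = 12
  d6 = d5/5 = 12/5
  d7 = d5*2 - d3 = 59/3
  d8 = d5 + d4/5 + d3 = 794/45
  d9 = d6 + d2/3 - d1*5 = -544/15
  d10 = d9*3 = -544/5
Walk from origin (0, 0):
  seg 1: left by d7 = 59/3 → (-59/3, 0)
  seg 2: right by d3 = 13/3 → (-46/3, 0)
  seg 3: down by d4 = 59/9 → (-46/3, -59/9)
  seg 4: left by d8 = 794/45 → (-1484/45, -59/9)
  seg 5: left by d6 = 12/5 → (-1592/45, -59/9)
  seg 6: down by d5 = 12 → (-1592/45, -167/9)
  seg 7: down by d2 = 4 → (-1592/45, -203/9)
  seg 8: down by d9 = -544/15 → (-1592/45, 617/45)
  seg 9: up by d2 = 4 → (-1592/45, 797/45)
  seg 10: up by d3 = 13/3 → (-1592/45, 992/45)

d4 = 59/9
d5 = 12
d6 = 12/5
d7 = 59/3
d8 = 794/45
d9 = -544/15
d10 = -544/5
endpoint = (-1592/45, 992/45)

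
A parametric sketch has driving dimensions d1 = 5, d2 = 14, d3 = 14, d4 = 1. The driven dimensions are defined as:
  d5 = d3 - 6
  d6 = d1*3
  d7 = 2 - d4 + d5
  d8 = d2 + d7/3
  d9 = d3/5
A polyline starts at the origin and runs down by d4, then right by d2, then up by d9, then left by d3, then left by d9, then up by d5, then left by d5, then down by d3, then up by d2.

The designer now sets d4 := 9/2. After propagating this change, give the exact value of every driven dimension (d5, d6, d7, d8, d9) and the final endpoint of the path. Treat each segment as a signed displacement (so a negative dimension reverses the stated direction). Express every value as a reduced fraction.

Apply edit: d4 := 9/2
  d5 = d3 - 6 = 8
  d6 = d1*3 = 15
  d7 = 2 - d4 + d5 = 11/2
  d8 = d2 + d7/3 = 95/6
  d9 = d3/5 = 14/5
Walk from origin (0, 0):
  seg 1: down by d4 = 9/2 → (0, -9/2)
  seg 2: right by d2 = 14 → (14, -9/2)
  seg 3: up by d9 = 14/5 → (14, -17/10)
  seg 4: left by d3 = 14 → (0, -17/10)
  seg 5: left by d9 = 14/5 → (-14/5, -17/10)
  seg 6: up by d5 = 8 → (-14/5, 63/10)
  seg 7: left by d5 = 8 → (-54/5, 63/10)
  seg 8: down by d3 = 14 → (-54/5, -77/10)
  seg 9: up by d2 = 14 → (-54/5, 63/10)

d5 = 8
d6 = 15
d7 = 11/2
d8 = 95/6
d9 = 14/5
endpoint = (-54/5, 63/10)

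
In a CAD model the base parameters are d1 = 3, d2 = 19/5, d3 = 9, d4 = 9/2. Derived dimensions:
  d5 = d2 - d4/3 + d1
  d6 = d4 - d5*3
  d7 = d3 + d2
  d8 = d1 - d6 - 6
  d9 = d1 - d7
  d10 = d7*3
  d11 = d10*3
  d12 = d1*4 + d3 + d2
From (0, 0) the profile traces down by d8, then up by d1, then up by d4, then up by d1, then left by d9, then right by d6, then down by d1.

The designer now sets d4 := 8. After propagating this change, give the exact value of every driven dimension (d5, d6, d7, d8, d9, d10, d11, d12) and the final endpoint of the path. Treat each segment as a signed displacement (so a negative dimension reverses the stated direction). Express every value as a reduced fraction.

d5 = 62/15
d6 = -22/5
d7 = 64/5
d8 = 7/5
d9 = -49/5
d10 = 192/5
d11 = 576/5
d12 = 124/5
endpoint = (27/5, 48/5)

Apply edit: d4 := 8
  d5 = d2 - d4/3 + d1 = 62/15
  d6 = d4 - d5*3 = -22/5
  d7 = d3 + d2 = 64/5
  d8 = d1 - d6 - 6 = 7/5
  d9 = d1 - d7 = -49/5
  d10 = d7*3 = 192/5
  d11 = d10*3 = 576/5
  d12 = d1*4 + d3 + d2 = 124/5
Walk from origin (0, 0):
  seg 1: down by d8 = 7/5 → (0, -7/5)
  seg 2: up by d1 = 3 → (0, 8/5)
  seg 3: up by d4 = 8 → (0, 48/5)
  seg 4: up by d1 = 3 → (0, 63/5)
  seg 5: left by d9 = -49/5 → (49/5, 63/5)
  seg 6: right by d6 = -22/5 → (27/5, 63/5)
  seg 7: down by d1 = 3 → (27/5, 48/5)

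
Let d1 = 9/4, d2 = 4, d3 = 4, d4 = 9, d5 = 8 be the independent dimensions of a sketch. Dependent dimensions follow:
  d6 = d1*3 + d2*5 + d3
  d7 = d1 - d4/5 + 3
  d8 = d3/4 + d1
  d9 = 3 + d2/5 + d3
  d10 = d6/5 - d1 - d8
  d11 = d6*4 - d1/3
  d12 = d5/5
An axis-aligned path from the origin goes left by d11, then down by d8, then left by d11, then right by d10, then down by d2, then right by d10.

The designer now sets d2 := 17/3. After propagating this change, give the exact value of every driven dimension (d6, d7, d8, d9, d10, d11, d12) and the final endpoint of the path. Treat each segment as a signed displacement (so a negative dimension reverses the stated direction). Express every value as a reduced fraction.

d6 = 469/12
d7 = 69/20
d8 = 13/4
d9 = 122/15
d10 = 139/60
d11 = 1867/12
d12 = 8/5
endpoint = (-4598/15, -107/12)

Apply edit: d2 := 17/3
  d6 = d1*3 + d2*5 + d3 = 469/12
  d7 = d1 - d4/5 + 3 = 69/20
  d8 = d3/4 + d1 = 13/4
  d9 = 3 + d2/5 + d3 = 122/15
  d10 = d6/5 - d1 - d8 = 139/60
  d11 = d6*4 - d1/3 = 1867/12
  d12 = d5/5 = 8/5
Walk from origin (0, 0):
  seg 1: left by d11 = 1867/12 → (-1867/12, 0)
  seg 2: down by d8 = 13/4 → (-1867/12, -13/4)
  seg 3: left by d11 = 1867/12 → (-1867/6, -13/4)
  seg 4: right by d10 = 139/60 → (-6177/20, -13/4)
  seg 5: down by d2 = 17/3 → (-6177/20, -107/12)
  seg 6: right by d10 = 139/60 → (-4598/15, -107/12)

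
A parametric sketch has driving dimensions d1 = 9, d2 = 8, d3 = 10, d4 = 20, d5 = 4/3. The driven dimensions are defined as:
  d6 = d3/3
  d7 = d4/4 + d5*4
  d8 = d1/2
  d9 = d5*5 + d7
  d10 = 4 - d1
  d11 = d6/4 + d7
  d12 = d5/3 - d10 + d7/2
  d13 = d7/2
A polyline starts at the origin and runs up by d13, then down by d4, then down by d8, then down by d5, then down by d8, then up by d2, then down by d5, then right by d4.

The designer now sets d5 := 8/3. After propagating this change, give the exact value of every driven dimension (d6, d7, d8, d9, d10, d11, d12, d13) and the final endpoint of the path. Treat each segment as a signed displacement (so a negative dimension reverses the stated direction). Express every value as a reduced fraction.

d6 = 10/3
d7 = 47/3
d8 = 9/2
d9 = 29
d10 = -5
d11 = 33/2
d12 = 247/18
d13 = 47/6
endpoint = (20, -37/2)

Apply edit: d5 := 8/3
  d6 = d3/3 = 10/3
  d7 = d4/4 + d5*4 = 47/3
  d8 = d1/2 = 9/2
  d9 = d5*5 + d7 = 29
  d10 = 4 - d1 = -5
  d11 = d6/4 + d7 = 33/2
  d12 = d5/3 - d10 + d7/2 = 247/18
  d13 = d7/2 = 47/6
Walk from origin (0, 0):
  seg 1: up by d13 = 47/6 → (0, 47/6)
  seg 2: down by d4 = 20 → (0, -73/6)
  seg 3: down by d8 = 9/2 → (0, -50/3)
  seg 4: down by d5 = 8/3 → (0, -58/3)
  seg 5: down by d8 = 9/2 → (0, -143/6)
  seg 6: up by d2 = 8 → (0, -95/6)
  seg 7: down by d5 = 8/3 → (0, -37/2)
  seg 8: right by d4 = 20 → (20, -37/2)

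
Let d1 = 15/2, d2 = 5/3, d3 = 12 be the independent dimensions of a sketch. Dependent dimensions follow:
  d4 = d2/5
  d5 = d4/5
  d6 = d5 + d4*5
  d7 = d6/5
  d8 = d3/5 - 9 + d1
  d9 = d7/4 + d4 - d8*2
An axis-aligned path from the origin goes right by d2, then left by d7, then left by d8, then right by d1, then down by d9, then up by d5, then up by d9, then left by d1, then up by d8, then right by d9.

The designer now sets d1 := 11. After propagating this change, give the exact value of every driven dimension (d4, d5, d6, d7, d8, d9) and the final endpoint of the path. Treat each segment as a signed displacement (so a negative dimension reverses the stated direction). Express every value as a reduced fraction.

d4 = 1/3
d5 = 1/15
d6 = 26/15
d7 = 26/75
d8 = 22/5
d9 = -419/50
endpoint = (-573/50, 67/15)

Apply edit: d1 := 11
  d4 = d2/5 = 1/3
  d5 = d4/5 = 1/15
  d6 = d5 + d4*5 = 26/15
  d7 = d6/5 = 26/75
  d8 = d3/5 - 9 + d1 = 22/5
  d9 = d7/4 + d4 - d8*2 = -419/50
Walk from origin (0, 0):
  seg 1: right by d2 = 5/3 → (5/3, 0)
  seg 2: left by d7 = 26/75 → (33/25, 0)
  seg 3: left by d8 = 22/5 → (-77/25, 0)
  seg 4: right by d1 = 11 → (198/25, 0)
  seg 5: down by d9 = -419/50 → (198/25, 419/50)
  seg 6: up by d5 = 1/15 → (198/25, 1267/150)
  seg 7: up by d9 = -419/50 → (198/25, 1/15)
  seg 8: left by d1 = 11 → (-77/25, 1/15)
  seg 9: up by d8 = 22/5 → (-77/25, 67/15)
  seg 10: right by d9 = -419/50 → (-573/50, 67/15)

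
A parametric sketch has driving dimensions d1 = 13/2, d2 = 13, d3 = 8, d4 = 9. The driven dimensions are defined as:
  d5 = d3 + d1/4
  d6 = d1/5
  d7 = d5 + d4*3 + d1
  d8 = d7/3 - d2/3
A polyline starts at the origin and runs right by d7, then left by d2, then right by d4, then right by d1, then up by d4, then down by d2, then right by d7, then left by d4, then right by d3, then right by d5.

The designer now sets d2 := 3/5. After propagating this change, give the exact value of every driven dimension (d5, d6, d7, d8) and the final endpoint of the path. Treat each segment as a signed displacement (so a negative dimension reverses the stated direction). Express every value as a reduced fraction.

d5 = 77/8
d6 = 13/10
d7 = 345/8
d8 = 567/40
endpoint = (4391/40, 42/5)

Apply edit: d2 := 3/5
  d5 = d3 + d1/4 = 77/8
  d6 = d1/5 = 13/10
  d7 = d5 + d4*3 + d1 = 345/8
  d8 = d7/3 - d2/3 = 567/40
Walk from origin (0, 0):
  seg 1: right by d7 = 345/8 → (345/8, 0)
  seg 2: left by d2 = 3/5 → (1701/40, 0)
  seg 3: right by d4 = 9 → (2061/40, 0)
  seg 4: right by d1 = 13/2 → (2321/40, 0)
  seg 5: up by d4 = 9 → (2321/40, 9)
  seg 6: down by d2 = 3/5 → (2321/40, 42/5)
  seg 7: right by d7 = 345/8 → (2023/20, 42/5)
  seg 8: left by d4 = 9 → (1843/20, 42/5)
  seg 9: right by d3 = 8 → (2003/20, 42/5)
  seg 10: right by d5 = 77/8 → (4391/40, 42/5)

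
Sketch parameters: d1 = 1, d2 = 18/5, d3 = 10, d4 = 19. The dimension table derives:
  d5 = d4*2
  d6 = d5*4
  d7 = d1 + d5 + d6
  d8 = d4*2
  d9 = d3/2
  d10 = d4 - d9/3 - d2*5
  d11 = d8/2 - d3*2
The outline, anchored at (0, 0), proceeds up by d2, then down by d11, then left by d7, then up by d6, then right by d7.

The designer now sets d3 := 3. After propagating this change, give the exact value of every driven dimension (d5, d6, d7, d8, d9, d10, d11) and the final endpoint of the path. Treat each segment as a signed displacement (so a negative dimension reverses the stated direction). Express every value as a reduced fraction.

Apply edit: d3 := 3
  d5 = d4*2 = 38
  d6 = d5*4 = 152
  d7 = d1 + d5 + d6 = 191
  d8 = d4*2 = 38
  d9 = d3/2 = 3/2
  d10 = d4 - d9/3 - d2*5 = 1/2
  d11 = d8/2 - d3*2 = 13
Walk from origin (0, 0):
  seg 1: up by d2 = 18/5 → (0, 18/5)
  seg 2: down by d11 = 13 → (0, -47/5)
  seg 3: left by d7 = 191 → (-191, -47/5)
  seg 4: up by d6 = 152 → (-191, 713/5)
  seg 5: right by d7 = 191 → (0, 713/5)

d5 = 38
d6 = 152
d7 = 191
d8 = 38
d9 = 3/2
d10 = 1/2
d11 = 13
endpoint = (0, 713/5)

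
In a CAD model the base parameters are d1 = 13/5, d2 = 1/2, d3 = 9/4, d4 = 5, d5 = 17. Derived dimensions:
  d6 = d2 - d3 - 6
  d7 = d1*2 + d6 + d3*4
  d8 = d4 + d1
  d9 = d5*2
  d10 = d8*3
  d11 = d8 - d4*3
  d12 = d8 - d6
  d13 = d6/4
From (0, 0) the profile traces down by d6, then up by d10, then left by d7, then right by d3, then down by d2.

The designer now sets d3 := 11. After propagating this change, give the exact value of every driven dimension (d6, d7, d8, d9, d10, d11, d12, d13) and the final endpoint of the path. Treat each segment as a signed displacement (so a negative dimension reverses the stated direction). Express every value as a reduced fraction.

d6 = -33/2
d7 = 327/10
d8 = 38/5
d9 = 34
d10 = 114/5
d11 = -37/5
d12 = 241/10
d13 = -33/8
endpoint = (-217/10, 194/5)

Apply edit: d3 := 11
  d6 = d2 - d3 - 6 = -33/2
  d7 = d1*2 + d6 + d3*4 = 327/10
  d8 = d4 + d1 = 38/5
  d9 = d5*2 = 34
  d10 = d8*3 = 114/5
  d11 = d8 - d4*3 = -37/5
  d12 = d8 - d6 = 241/10
  d13 = d6/4 = -33/8
Walk from origin (0, 0):
  seg 1: down by d6 = -33/2 → (0, 33/2)
  seg 2: up by d10 = 114/5 → (0, 393/10)
  seg 3: left by d7 = 327/10 → (-327/10, 393/10)
  seg 4: right by d3 = 11 → (-217/10, 393/10)
  seg 5: down by d2 = 1/2 → (-217/10, 194/5)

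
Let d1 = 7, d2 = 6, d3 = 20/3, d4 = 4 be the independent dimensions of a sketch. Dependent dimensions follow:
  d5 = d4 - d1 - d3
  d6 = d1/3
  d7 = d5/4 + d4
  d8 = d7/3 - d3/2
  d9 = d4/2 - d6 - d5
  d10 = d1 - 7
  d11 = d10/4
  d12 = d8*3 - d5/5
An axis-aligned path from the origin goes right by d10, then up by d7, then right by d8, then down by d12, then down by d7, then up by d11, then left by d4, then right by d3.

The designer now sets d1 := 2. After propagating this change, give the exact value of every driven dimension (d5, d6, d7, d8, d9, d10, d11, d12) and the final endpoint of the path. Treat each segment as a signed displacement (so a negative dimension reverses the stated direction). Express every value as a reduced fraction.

Apply edit: d1 := 2
  d5 = d4 - d1 - d3 = -14/3
  d6 = d1/3 = 2/3
  d7 = d5/4 + d4 = 17/6
  d8 = d7/3 - d3/2 = -43/18
  d9 = d4/2 - d6 - d5 = 6
  d10 = d1 - 7 = -5
  d11 = d10/4 = -5/4
  d12 = d8*3 - d5/5 = -187/30
Walk from origin (0, 0):
  seg 1: right by d10 = -5 → (-5, 0)
  seg 2: up by d7 = 17/6 → (-5, 17/6)
  seg 3: right by d8 = -43/18 → (-133/18, 17/6)
  seg 4: down by d12 = -187/30 → (-133/18, 136/15)
  seg 5: down by d7 = 17/6 → (-133/18, 187/30)
  seg 6: up by d11 = -5/4 → (-133/18, 299/60)
  seg 7: left by d4 = 4 → (-205/18, 299/60)
  seg 8: right by d3 = 20/3 → (-85/18, 299/60)

d5 = -14/3
d6 = 2/3
d7 = 17/6
d8 = -43/18
d9 = 6
d10 = -5
d11 = -5/4
d12 = -187/30
endpoint = (-85/18, 299/60)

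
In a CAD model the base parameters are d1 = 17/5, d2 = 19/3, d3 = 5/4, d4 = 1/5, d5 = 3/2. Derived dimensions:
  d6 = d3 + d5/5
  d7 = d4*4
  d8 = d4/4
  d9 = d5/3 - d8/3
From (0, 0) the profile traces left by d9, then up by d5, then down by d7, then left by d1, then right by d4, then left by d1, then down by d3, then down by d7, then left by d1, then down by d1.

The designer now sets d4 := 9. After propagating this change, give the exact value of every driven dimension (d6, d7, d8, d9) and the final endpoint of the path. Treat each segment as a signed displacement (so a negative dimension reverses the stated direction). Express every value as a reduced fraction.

Apply edit: d4 := 9
  d6 = d3 + d5/5 = 31/20
  d7 = d4*4 = 36
  d8 = d4/4 = 9/4
  d9 = d5/3 - d8/3 = -1/4
Walk from origin (0, 0):
  seg 1: left by d9 = -1/4 → (1/4, 0)
  seg 2: up by d5 = 3/2 → (1/4, 3/2)
  seg 3: down by d7 = 36 → (1/4, -69/2)
  seg 4: left by d1 = 17/5 → (-63/20, -69/2)
  seg 5: right by d4 = 9 → (117/20, -69/2)
  seg 6: left by d1 = 17/5 → (49/20, -69/2)
  seg 7: down by d3 = 5/4 → (49/20, -143/4)
  seg 8: down by d7 = 36 → (49/20, -287/4)
  seg 9: left by d1 = 17/5 → (-19/20, -287/4)
  seg 10: down by d1 = 17/5 → (-19/20, -1503/20)

d6 = 31/20
d7 = 36
d8 = 9/4
d9 = -1/4
endpoint = (-19/20, -1503/20)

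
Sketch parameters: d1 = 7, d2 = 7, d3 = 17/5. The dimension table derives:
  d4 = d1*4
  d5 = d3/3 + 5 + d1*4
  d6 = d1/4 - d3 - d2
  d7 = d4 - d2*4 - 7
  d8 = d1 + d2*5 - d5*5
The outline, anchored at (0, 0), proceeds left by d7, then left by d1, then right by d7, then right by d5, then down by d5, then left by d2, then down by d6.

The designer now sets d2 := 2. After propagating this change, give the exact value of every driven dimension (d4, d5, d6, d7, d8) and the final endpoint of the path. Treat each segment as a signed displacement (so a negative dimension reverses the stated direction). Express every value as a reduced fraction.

d4 = 28
d5 = 512/15
d6 = -73/20
d7 = 13
d8 = -461/3
endpoint = (377/15, -1829/60)

Apply edit: d2 := 2
  d4 = d1*4 = 28
  d5 = d3/3 + 5 + d1*4 = 512/15
  d6 = d1/4 - d3 - d2 = -73/20
  d7 = d4 - d2*4 - 7 = 13
  d8 = d1 + d2*5 - d5*5 = -461/3
Walk from origin (0, 0):
  seg 1: left by d7 = 13 → (-13, 0)
  seg 2: left by d1 = 7 → (-20, 0)
  seg 3: right by d7 = 13 → (-7, 0)
  seg 4: right by d5 = 512/15 → (407/15, 0)
  seg 5: down by d5 = 512/15 → (407/15, -512/15)
  seg 6: left by d2 = 2 → (377/15, -512/15)
  seg 7: down by d6 = -73/20 → (377/15, -1829/60)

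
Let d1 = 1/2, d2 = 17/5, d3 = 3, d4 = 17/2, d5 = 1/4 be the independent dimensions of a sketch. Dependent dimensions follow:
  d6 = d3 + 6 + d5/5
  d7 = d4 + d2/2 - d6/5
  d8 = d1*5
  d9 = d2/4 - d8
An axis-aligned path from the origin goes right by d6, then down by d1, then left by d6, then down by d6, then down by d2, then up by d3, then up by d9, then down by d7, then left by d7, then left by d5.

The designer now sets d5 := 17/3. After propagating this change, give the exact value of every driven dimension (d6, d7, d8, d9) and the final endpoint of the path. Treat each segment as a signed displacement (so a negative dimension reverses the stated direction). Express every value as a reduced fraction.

Apply edit: d5 := 17/3
  d6 = d3 + 6 + d5/5 = 152/15
  d7 = d4 + d2/2 - d6/5 = 613/75
  d8 = d1*5 = 5/2
  d9 = d2/4 - d8 = -33/20
Walk from origin (0, 0):
  seg 1: right by d6 = 152/15 → (152/15, 0)
  seg 2: down by d1 = 1/2 → (152/15, -1/2)
  seg 3: left by d6 = 152/15 → (0, -1/2)
  seg 4: down by d6 = 152/15 → (0, -319/30)
  seg 5: down by d2 = 17/5 → (0, -421/30)
  seg 6: up by d3 = 3 → (0, -331/30)
  seg 7: up by d9 = -33/20 → (0, -761/60)
  seg 8: down by d7 = 613/75 → (0, -6257/300)
  seg 9: left by d7 = 613/75 → (-613/75, -6257/300)
  seg 10: left by d5 = 17/3 → (-346/25, -6257/300)

d6 = 152/15
d7 = 613/75
d8 = 5/2
d9 = -33/20
endpoint = (-346/25, -6257/300)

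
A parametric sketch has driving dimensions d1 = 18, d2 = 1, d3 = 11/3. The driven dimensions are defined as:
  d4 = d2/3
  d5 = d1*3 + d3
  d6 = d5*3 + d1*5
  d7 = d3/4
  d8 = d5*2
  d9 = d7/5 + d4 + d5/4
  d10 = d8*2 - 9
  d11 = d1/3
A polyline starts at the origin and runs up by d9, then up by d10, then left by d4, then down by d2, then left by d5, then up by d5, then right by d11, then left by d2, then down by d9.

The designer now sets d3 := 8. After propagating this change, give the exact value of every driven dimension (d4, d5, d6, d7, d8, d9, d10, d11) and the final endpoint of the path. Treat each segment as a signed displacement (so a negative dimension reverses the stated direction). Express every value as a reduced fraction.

Apply edit: d3 := 8
  d4 = d2/3 = 1/3
  d5 = d1*3 + d3 = 62
  d6 = d5*3 + d1*5 = 276
  d7 = d3/4 = 2
  d8 = d5*2 = 124
  d9 = d7/5 + d4 + d5/4 = 487/30
  d10 = d8*2 - 9 = 239
  d11 = d1/3 = 6
Walk from origin (0, 0):
  seg 1: up by d9 = 487/30 → (0, 487/30)
  seg 2: up by d10 = 239 → (0, 7657/30)
  seg 3: left by d4 = 1/3 → (-1/3, 7657/30)
  seg 4: down by d2 = 1 → (-1/3, 7627/30)
  seg 5: left by d5 = 62 → (-187/3, 7627/30)
  seg 6: up by d5 = 62 → (-187/3, 9487/30)
  seg 7: right by d11 = 6 → (-169/3, 9487/30)
  seg 8: left by d2 = 1 → (-172/3, 9487/30)
  seg 9: down by d9 = 487/30 → (-172/3, 300)

d4 = 1/3
d5 = 62
d6 = 276
d7 = 2
d8 = 124
d9 = 487/30
d10 = 239
d11 = 6
endpoint = (-172/3, 300)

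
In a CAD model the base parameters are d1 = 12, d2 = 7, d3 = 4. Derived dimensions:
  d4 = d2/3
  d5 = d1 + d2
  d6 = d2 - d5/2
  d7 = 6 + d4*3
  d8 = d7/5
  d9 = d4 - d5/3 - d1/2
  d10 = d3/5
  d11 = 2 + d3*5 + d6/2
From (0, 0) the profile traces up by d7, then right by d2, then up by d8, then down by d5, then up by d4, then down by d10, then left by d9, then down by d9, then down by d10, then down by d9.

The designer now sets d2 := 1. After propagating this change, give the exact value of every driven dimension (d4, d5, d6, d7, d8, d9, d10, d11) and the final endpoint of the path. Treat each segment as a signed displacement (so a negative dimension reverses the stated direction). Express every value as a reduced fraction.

Apply edit: d2 := 1
  d4 = d2/3 = 1/3
  d5 = d1 + d2 = 13
  d6 = d2 - d5/2 = -11/2
  d7 = 6 + d4*3 = 7
  d8 = d7/5 = 7/5
  d9 = d4 - d5/3 - d1/2 = -10
  d10 = d3/5 = 4/5
  d11 = 2 + d3*5 + d6/2 = 77/4
Walk from origin (0, 0):
  seg 1: up by d7 = 7 → (0, 7)
  seg 2: right by d2 = 1 → (1, 7)
  seg 3: up by d8 = 7/5 → (1, 42/5)
  seg 4: down by d5 = 13 → (1, -23/5)
  seg 5: up by d4 = 1/3 → (1, -64/15)
  seg 6: down by d10 = 4/5 → (1, -76/15)
  seg 7: left by d9 = -10 → (11, -76/15)
  seg 8: down by d9 = -10 → (11, 74/15)
  seg 9: down by d10 = 4/5 → (11, 62/15)
  seg 10: down by d9 = -10 → (11, 212/15)

d4 = 1/3
d5 = 13
d6 = -11/2
d7 = 7
d8 = 7/5
d9 = -10
d10 = 4/5
d11 = 77/4
endpoint = (11, 212/15)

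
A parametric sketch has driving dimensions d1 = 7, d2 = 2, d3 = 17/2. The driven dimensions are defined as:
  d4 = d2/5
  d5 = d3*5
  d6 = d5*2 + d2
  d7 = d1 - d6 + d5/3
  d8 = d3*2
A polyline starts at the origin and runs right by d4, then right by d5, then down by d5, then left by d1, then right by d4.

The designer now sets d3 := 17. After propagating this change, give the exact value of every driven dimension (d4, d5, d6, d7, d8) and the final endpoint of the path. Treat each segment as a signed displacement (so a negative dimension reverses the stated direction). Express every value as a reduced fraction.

Apply edit: d3 := 17
  d4 = d2/5 = 2/5
  d5 = d3*5 = 85
  d6 = d5*2 + d2 = 172
  d7 = d1 - d6 + d5/3 = -410/3
  d8 = d3*2 = 34
Walk from origin (0, 0):
  seg 1: right by d4 = 2/5 → (2/5, 0)
  seg 2: right by d5 = 85 → (427/5, 0)
  seg 3: down by d5 = 85 → (427/5, -85)
  seg 4: left by d1 = 7 → (392/5, -85)
  seg 5: right by d4 = 2/5 → (394/5, -85)

d4 = 2/5
d5 = 85
d6 = 172
d7 = -410/3
d8 = 34
endpoint = (394/5, -85)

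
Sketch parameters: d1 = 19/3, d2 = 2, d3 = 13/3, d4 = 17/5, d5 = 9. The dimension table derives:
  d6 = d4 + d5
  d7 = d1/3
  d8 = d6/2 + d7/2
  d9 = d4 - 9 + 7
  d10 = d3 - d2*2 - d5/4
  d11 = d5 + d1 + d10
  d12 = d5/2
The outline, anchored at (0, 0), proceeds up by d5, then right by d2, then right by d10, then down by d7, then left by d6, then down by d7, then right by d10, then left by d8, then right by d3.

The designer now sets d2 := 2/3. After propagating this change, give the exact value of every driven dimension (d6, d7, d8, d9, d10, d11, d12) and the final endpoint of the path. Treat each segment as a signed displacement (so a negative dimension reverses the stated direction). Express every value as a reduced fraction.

Apply edit: d2 := 2/3
  d6 = d4 + d5 = 62/5
  d7 = d1/3 = 19/9
  d8 = d6/2 + d7/2 = 653/90
  d9 = d4 - 9 + 7 = 7/5
  d10 = d3 - d2*2 - d5/4 = 3/4
  d11 = d5 + d1 + d10 = 193/12
  d12 = d5/2 = 9/2
Walk from origin (0, 0):
  seg 1: up by d5 = 9 → (0, 9)
  seg 2: right by d2 = 2/3 → (2/3, 9)
  seg 3: right by d10 = 3/4 → (17/12, 9)
  seg 4: down by d7 = 19/9 → (17/12, 62/9)
  seg 5: left by d6 = 62/5 → (-659/60, 62/9)
  seg 6: down by d7 = 19/9 → (-659/60, 43/9)
  seg 7: right by d10 = 3/4 → (-307/30, 43/9)
  seg 8: left by d8 = 653/90 → (-787/45, 43/9)
  seg 9: right by d3 = 13/3 → (-592/45, 43/9)

d6 = 62/5
d7 = 19/9
d8 = 653/90
d9 = 7/5
d10 = 3/4
d11 = 193/12
d12 = 9/2
endpoint = (-592/45, 43/9)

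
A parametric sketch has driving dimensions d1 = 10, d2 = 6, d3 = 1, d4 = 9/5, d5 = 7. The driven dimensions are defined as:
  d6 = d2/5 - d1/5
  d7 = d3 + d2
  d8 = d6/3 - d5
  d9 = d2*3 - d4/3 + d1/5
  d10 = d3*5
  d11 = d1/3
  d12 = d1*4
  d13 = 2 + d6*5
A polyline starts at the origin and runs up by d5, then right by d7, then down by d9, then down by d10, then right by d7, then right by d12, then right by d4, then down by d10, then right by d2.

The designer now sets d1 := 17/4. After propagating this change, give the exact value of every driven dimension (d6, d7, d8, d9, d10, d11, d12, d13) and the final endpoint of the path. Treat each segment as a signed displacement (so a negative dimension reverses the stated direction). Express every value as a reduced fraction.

d6 = 7/20
d7 = 7
d8 = -413/60
d9 = 73/4
d10 = 5
d11 = 17/12
d12 = 17
d13 = 15/4
endpoint = (194/5, -85/4)

Apply edit: d1 := 17/4
  d6 = d2/5 - d1/5 = 7/20
  d7 = d3 + d2 = 7
  d8 = d6/3 - d5 = -413/60
  d9 = d2*3 - d4/3 + d1/5 = 73/4
  d10 = d3*5 = 5
  d11 = d1/3 = 17/12
  d12 = d1*4 = 17
  d13 = 2 + d6*5 = 15/4
Walk from origin (0, 0):
  seg 1: up by d5 = 7 → (0, 7)
  seg 2: right by d7 = 7 → (7, 7)
  seg 3: down by d9 = 73/4 → (7, -45/4)
  seg 4: down by d10 = 5 → (7, -65/4)
  seg 5: right by d7 = 7 → (14, -65/4)
  seg 6: right by d12 = 17 → (31, -65/4)
  seg 7: right by d4 = 9/5 → (164/5, -65/4)
  seg 8: down by d10 = 5 → (164/5, -85/4)
  seg 9: right by d2 = 6 → (194/5, -85/4)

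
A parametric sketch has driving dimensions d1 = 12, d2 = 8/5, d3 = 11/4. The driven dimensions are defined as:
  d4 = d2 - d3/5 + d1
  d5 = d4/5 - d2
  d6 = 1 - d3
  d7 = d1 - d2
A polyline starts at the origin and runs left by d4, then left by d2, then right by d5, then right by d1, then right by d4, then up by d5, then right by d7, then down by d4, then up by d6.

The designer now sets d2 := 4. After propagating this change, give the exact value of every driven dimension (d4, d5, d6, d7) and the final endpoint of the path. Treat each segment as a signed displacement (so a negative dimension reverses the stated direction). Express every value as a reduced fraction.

Apply edit: d2 := 4
  d4 = d2 - d3/5 + d1 = 309/20
  d5 = d4/5 - d2 = -91/100
  d6 = 1 - d3 = -7/4
  d7 = d1 - d2 = 8
Walk from origin (0, 0):
  seg 1: left by d4 = 309/20 → (-309/20, 0)
  seg 2: left by d2 = 4 → (-389/20, 0)
  seg 3: right by d5 = -91/100 → (-509/25, 0)
  seg 4: right by d1 = 12 → (-209/25, 0)
  seg 5: right by d4 = 309/20 → (709/100, 0)
  seg 6: up by d5 = -91/100 → (709/100, -91/100)
  seg 7: right by d7 = 8 → (1509/100, -91/100)
  seg 8: down by d4 = 309/20 → (1509/100, -409/25)
  seg 9: up by d6 = -7/4 → (1509/100, -1811/100)

d4 = 309/20
d5 = -91/100
d6 = -7/4
d7 = 8
endpoint = (1509/100, -1811/100)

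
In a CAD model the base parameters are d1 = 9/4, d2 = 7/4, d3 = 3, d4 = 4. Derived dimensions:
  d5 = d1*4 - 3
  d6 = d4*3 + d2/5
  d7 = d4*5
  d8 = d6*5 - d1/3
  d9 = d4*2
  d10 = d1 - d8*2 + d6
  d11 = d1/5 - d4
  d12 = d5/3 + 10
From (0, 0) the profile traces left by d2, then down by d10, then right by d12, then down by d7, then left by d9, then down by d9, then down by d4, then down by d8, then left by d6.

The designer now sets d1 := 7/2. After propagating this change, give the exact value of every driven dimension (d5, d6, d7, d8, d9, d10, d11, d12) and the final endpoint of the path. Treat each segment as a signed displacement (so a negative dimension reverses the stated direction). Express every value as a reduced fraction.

Apply edit: d1 := 7/2
  d5 = d1*4 - 3 = 11
  d6 = d4*3 + d2/5 = 247/20
  d7 = d4*5 = 20
  d8 = d6*5 - d1/3 = 727/12
  d9 = d4*2 = 8
  d10 = d1 - d8*2 + d6 = -6319/60
  d11 = d1/5 - d4 = -33/10
  d12 = d5/3 + 10 = 41/3
Walk from origin (0, 0):
  seg 1: left by d2 = 7/4 → (-7/4, 0)
  seg 2: down by d10 = -6319/60 → (-7/4, 6319/60)
  seg 3: right by d12 = 41/3 → (143/12, 6319/60)
  seg 4: down by d7 = 20 → (143/12, 5119/60)
  seg 5: left by d9 = 8 → (47/12, 5119/60)
  seg 6: down by d9 = 8 → (47/12, 4639/60)
  seg 7: down by d4 = 4 → (47/12, 4399/60)
  seg 8: down by d8 = 727/12 → (47/12, 191/15)
  seg 9: left by d6 = 247/20 → (-253/30, 191/15)

d5 = 11
d6 = 247/20
d7 = 20
d8 = 727/12
d9 = 8
d10 = -6319/60
d11 = -33/10
d12 = 41/3
endpoint = (-253/30, 191/15)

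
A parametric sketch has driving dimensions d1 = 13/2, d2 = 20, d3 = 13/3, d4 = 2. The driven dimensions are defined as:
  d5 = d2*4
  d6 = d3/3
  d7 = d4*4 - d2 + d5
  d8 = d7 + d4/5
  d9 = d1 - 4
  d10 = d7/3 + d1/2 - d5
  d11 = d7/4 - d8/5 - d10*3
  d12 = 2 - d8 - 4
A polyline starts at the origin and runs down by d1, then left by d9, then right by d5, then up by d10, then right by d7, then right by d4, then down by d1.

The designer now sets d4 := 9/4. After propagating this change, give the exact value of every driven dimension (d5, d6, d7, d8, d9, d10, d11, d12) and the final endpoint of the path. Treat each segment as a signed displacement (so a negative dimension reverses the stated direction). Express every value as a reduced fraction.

Apply edit: d4 := 9/4
  d5 = d2*4 = 80
  d6 = d3/3 = 13/9
  d7 = d4*4 - d2 + d5 = 69
  d8 = d7 + d4/5 = 1389/20
  d9 = d1 - 4 = 5/2
  d10 = d7/3 + d1/2 - d5 = -215/4
  d11 = d7/4 - d8/5 - d10*3 = 16461/100
  d12 = 2 - d8 - 4 = -1429/20
Walk from origin (0, 0):
  seg 1: down by d1 = 13/2 → (0, -13/2)
  seg 2: left by d9 = 5/2 → (-5/2, -13/2)
  seg 3: right by d5 = 80 → (155/2, -13/2)
  seg 4: up by d10 = -215/4 → (155/2, -241/4)
  seg 5: right by d7 = 69 → (293/2, -241/4)
  seg 6: right by d4 = 9/4 → (595/4, -241/4)
  seg 7: down by d1 = 13/2 → (595/4, -267/4)

d5 = 80
d6 = 13/9
d7 = 69
d8 = 1389/20
d9 = 5/2
d10 = -215/4
d11 = 16461/100
d12 = -1429/20
endpoint = (595/4, -267/4)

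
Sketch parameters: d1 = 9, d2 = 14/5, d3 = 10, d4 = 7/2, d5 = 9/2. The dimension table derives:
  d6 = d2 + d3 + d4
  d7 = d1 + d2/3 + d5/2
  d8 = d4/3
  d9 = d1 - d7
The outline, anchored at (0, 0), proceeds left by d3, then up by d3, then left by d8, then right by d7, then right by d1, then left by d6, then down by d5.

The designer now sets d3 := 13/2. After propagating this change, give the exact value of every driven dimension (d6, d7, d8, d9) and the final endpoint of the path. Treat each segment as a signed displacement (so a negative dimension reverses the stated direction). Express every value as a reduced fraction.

Apply edit: d3 := 13/2
  d6 = d2 + d3 + d4 = 64/5
  d7 = d1 + d2/3 + d5/2 = 731/60
  d8 = d4/3 = 7/6
  d9 = d1 - d7 = -191/60
Walk from origin (0, 0):
  seg 1: left by d3 = 13/2 → (-13/2, 0)
  seg 2: up by d3 = 13/2 → (-13/2, 13/2)
  seg 3: left by d8 = 7/6 → (-23/3, 13/2)
  seg 4: right by d7 = 731/60 → (271/60, 13/2)
  seg 5: right by d1 = 9 → (811/60, 13/2)
  seg 6: left by d6 = 64/5 → (43/60, 13/2)
  seg 7: down by d5 = 9/2 → (43/60, 2)

d6 = 64/5
d7 = 731/60
d8 = 7/6
d9 = -191/60
endpoint = (43/60, 2)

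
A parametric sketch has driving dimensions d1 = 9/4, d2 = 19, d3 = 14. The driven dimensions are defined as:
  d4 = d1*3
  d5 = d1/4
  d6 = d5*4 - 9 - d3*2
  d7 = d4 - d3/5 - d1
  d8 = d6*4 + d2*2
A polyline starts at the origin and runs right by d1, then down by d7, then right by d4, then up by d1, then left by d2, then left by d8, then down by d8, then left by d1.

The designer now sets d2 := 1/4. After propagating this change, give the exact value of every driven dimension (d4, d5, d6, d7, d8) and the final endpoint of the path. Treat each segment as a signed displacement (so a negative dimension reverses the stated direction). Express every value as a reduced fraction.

d4 = 27/4
d5 = 9/16
d6 = -139/4
d7 = 17/10
d8 = -277/2
endpoint = (145, 2781/20)

Apply edit: d2 := 1/4
  d4 = d1*3 = 27/4
  d5 = d1/4 = 9/16
  d6 = d5*4 - 9 - d3*2 = -139/4
  d7 = d4 - d3/5 - d1 = 17/10
  d8 = d6*4 + d2*2 = -277/2
Walk from origin (0, 0):
  seg 1: right by d1 = 9/4 → (9/4, 0)
  seg 2: down by d7 = 17/10 → (9/4, -17/10)
  seg 3: right by d4 = 27/4 → (9, -17/10)
  seg 4: up by d1 = 9/4 → (9, 11/20)
  seg 5: left by d2 = 1/4 → (35/4, 11/20)
  seg 6: left by d8 = -277/2 → (589/4, 11/20)
  seg 7: down by d8 = -277/2 → (589/4, 2781/20)
  seg 8: left by d1 = 9/4 → (145, 2781/20)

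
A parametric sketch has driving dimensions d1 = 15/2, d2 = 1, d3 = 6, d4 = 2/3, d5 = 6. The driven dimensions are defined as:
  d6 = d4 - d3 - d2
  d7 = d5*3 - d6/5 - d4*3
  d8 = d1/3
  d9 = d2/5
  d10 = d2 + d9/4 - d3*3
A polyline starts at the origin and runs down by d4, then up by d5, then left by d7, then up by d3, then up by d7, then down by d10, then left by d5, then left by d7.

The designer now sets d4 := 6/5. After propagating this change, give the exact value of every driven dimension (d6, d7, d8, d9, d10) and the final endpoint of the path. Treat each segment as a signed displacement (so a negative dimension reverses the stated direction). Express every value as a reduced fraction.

d6 = -29/5
d7 = 389/25
d8 = 5/2
d9 = 1/5
d10 = -339/20
endpoint = (-928/25, 4331/100)

Apply edit: d4 := 6/5
  d6 = d4 - d3 - d2 = -29/5
  d7 = d5*3 - d6/5 - d4*3 = 389/25
  d8 = d1/3 = 5/2
  d9 = d2/5 = 1/5
  d10 = d2 + d9/4 - d3*3 = -339/20
Walk from origin (0, 0):
  seg 1: down by d4 = 6/5 → (0, -6/5)
  seg 2: up by d5 = 6 → (0, 24/5)
  seg 3: left by d7 = 389/25 → (-389/25, 24/5)
  seg 4: up by d3 = 6 → (-389/25, 54/5)
  seg 5: up by d7 = 389/25 → (-389/25, 659/25)
  seg 6: down by d10 = -339/20 → (-389/25, 4331/100)
  seg 7: left by d5 = 6 → (-539/25, 4331/100)
  seg 8: left by d7 = 389/25 → (-928/25, 4331/100)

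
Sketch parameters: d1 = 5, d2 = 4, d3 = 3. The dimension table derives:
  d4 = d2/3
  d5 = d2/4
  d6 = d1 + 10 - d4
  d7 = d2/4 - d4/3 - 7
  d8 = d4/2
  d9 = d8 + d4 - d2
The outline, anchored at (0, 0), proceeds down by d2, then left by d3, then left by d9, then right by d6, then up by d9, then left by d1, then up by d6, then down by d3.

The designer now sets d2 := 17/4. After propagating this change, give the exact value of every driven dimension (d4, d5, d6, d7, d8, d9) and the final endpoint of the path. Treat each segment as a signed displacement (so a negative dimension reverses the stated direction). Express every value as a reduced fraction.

Apply edit: d2 := 17/4
  d4 = d2/3 = 17/12
  d5 = d2/4 = 17/16
  d6 = d1 + 10 - d4 = 163/12
  d7 = d2/4 - d4/3 - 7 = -923/144
  d8 = d4/2 = 17/24
  d9 = d8 + d4 - d2 = -17/8
Walk from origin (0, 0):
  seg 1: down by d2 = 17/4 → (0, -17/4)
  seg 2: left by d3 = 3 → (-3, -17/4)
  seg 3: left by d9 = -17/8 → (-7/8, -17/4)
  seg 4: right by d6 = 163/12 → (305/24, -17/4)
  seg 5: up by d9 = -17/8 → (305/24, -51/8)
  seg 6: left by d1 = 5 → (185/24, -51/8)
  seg 7: up by d6 = 163/12 → (185/24, 173/24)
  seg 8: down by d3 = 3 → (185/24, 101/24)

d4 = 17/12
d5 = 17/16
d6 = 163/12
d7 = -923/144
d8 = 17/24
d9 = -17/8
endpoint = (185/24, 101/24)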